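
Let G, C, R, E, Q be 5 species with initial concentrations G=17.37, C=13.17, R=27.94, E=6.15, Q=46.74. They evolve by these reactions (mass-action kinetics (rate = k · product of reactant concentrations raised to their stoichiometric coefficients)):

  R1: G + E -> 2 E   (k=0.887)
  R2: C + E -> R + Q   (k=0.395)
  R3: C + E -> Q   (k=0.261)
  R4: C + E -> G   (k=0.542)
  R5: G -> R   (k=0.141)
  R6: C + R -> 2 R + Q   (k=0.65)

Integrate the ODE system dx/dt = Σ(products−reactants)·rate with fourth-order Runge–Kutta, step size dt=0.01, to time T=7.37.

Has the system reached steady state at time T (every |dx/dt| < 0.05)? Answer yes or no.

RK4 with dt=0.01: 737 steps to T=7.37. Trajectory (selected grid times):
t=0.00: G=17.37 C=13.17 R=27.94 E=6.15 Q=46.74
t=0.82: G=0.00 C=0.00 R=38.84 E=21.16 Q=58.19
t=1.64: G=0.00 C=0.00 R=38.84 E=21.16 Q=58.19
t=2.46: G=0.00 C=0.00 R=38.84 E=21.16 Q=58.19
t=3.28: G=0.00 C=0.00 R=38.84 E=21.16 Q=58.19
t=4.09: G=0.00 C=0.00 R=38.84 E=21.16 Q=58.19
t=4.91: G=0.00 C=0.00 R=38.84 E=21.16 Q=58.19
t=5.73: G=0.00 C=0.00 R=38.84 E=21.16 Q=58.19
t=6.55: G=0.00 C=0.00 R=38.84 E=21.16 Q=58.19
t=7.37: G=0.00 C=0.00 R=38.84 E=21.16 Q=58.19
Rates at T: R1=0.0000, R2=0.0000, R3=0.0000, R4=0.0000, R5=0.0000, R6=0.0000
dx/dt at T (Σ net stoichiometry × rate): G=-0.0000, C=-0.0000, R=+0.0000, E=+0.0000, Q=+0.0000
Largest |dx/dt| is |-0.0000| (G) < 0.05 → steady.

Steady state at T: yes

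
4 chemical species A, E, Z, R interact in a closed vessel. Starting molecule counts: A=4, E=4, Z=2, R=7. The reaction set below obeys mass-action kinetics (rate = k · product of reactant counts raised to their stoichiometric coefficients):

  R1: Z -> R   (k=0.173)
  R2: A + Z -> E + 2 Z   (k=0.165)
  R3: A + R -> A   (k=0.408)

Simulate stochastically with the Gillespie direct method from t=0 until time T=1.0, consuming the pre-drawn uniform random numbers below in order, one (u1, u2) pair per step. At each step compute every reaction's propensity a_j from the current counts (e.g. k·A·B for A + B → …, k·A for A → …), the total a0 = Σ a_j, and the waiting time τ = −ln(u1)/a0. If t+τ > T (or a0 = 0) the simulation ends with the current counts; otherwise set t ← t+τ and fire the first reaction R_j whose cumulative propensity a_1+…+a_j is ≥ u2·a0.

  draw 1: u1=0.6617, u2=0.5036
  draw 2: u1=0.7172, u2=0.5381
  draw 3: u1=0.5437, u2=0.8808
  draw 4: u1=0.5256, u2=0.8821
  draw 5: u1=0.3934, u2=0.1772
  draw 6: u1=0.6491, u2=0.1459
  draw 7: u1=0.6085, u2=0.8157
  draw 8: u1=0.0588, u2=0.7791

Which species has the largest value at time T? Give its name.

Dominant species at T: E

t=0.000: A=4 E=4 Z=2 R=7
Draw 1: a1=0.346, a2=1.320, a3=11.424, a0=13.090; τ=−ln(0.6617)/13.090=0.032 → t=0.032; u2·a0=0.5036·13.090=6.592; a1+a2=1.666 < 6.592 ≤ a1+…+a3=13.090 → R3 fires; A=4 E=4 Z=2 R=6
Draw 2: a1=0.346, a2=1.320, a3=9.792, a0=11.458; τ=−ln(0.7172)/11.458=0.029 → t=0.061; u2·a0=0.5381·11.458=6.166; a1+a2=1.666 < 6.166 ≤ a1+…+a3=11.458 → R3 fires; A=4 E=4 Z=2 R=5
Draw 3: a1=0.346, a2=1.320, a3=8.160, a0=9.826; τ=−ln(0.5437)/9.826=0.062 → t=0.123; u2·a0=0.8808·9.826=8.655; a1+a2=1.666 < 8.655 ≤ a1+…+a3=9.826 → R3 fires; A=4 E=4 Z=2 R=4
Draw 4: a1=0.346, a2=1.320, a3=6.528, a0=8.194; τ=−ln(0.5256)/8.194=0.078 → t=0.201; u2·a0=0.8821·8.194=7.228; a1+a2=1.666 < 7.228 ≤ a1+…+a3=8.194 → R3 fires; A=4 E=4 Z=2 R=3
Draw 5: a1=0.346, a2=1.320, a3=4.896, a0=6.562; τ=−ln(0.3934)/6.562=0.142 → t=0.343; u2·a0=0.1772·6.562=1.163; a1=0.346 < 1.163 ≤ a1+a2=1.666 → R2 fires; A=3 E=5 Z=3 R=3
Draw 6: a1=0.519, a2=1.485, a3=3.672, a0=5.676; τ=−ln(0.6491)/5.676=0.076 → t=0.419; u2·a0=0.1459·5.676=0.828; a1=0.519 < 0.828 ≤ a1+a2=2.004 → R2 fires; A=2 E=6 Z=4 R=3
Draw 7: a1=0.692, a2=1.320, a3=2.448, a0=4.460; τ=−ln(0.6085)/4.460=0.111 → t=0.531; u2·a0=0.8157·4.460=3.638; a1+a2=2.012 < 3.638 ≤ a1+…+a3=4.460 → R3 fires; A=2 E=6 Z=4 R=2
Draw 8: a1=0.692, a2=1.320, a3=1.632, a0=3.644; τ=−ln(0.0588)/3.644=0.778 → t=1.308 > T=1.0: stop.
At T=1.0: A=2 E=6 Z=4 R=2; the largest is E.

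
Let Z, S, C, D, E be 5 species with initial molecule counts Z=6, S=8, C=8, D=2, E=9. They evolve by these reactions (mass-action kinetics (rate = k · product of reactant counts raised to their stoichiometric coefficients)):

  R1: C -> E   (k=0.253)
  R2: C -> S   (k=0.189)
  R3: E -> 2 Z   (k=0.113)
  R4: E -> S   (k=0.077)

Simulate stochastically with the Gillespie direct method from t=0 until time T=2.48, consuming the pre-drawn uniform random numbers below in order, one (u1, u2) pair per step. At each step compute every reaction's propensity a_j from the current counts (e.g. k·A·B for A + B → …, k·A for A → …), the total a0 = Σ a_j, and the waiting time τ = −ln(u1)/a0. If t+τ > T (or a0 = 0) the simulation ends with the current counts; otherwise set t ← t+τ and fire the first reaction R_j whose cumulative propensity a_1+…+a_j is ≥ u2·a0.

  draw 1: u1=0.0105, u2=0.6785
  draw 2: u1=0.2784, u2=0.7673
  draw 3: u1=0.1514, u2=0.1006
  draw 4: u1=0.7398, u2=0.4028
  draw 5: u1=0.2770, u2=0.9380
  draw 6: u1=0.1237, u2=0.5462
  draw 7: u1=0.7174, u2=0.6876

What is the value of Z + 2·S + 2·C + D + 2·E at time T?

Check how each reaction changes W = Z + 2·S + 2·C + D + 2·E (weight of products minus weight of reactants):
R1: C -> E: (2·1) − (2·1) = 2 − 2 = 0
R2: C -> S: (2·1) − (2·1) = 2 − 2 = 0
R3: E -> 2 Z: (1·2) − (2·1) = 2 − 2 = 0
R4: E -> S: (2·1) − (2·1) = 2 − 2 = 0
Every reaction leaves W unchanged, so W is conserved and no simulation is needed: W(T) = W(0) = 6 + 2·8 + 2·8 + 2 + 2·9 = 58

Value at T = 58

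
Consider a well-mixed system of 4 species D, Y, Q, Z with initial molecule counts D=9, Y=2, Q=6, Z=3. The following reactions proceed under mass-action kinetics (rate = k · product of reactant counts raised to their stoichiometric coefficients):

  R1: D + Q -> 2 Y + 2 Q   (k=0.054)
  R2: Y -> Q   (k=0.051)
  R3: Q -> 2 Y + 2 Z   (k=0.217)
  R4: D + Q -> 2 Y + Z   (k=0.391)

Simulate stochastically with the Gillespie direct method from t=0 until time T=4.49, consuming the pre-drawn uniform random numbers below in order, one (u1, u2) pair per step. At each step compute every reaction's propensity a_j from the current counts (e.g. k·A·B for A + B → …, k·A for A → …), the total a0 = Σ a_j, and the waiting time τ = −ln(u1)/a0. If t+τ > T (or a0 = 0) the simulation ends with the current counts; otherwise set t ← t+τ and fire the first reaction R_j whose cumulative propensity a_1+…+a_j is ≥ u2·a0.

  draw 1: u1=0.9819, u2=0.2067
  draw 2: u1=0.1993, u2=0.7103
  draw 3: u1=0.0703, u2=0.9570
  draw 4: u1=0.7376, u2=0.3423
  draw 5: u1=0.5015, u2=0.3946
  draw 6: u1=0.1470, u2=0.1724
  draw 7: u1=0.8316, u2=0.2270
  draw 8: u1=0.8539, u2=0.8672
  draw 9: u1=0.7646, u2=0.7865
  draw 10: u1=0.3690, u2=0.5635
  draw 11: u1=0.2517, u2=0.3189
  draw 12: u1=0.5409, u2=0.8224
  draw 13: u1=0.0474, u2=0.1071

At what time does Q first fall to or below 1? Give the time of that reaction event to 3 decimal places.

Threshold first reached at t = 0.441

t=0.000: D=9 Y=2 Q=6 Z=3
Draw 1: a1=2.916, a2=0.102, a3=1.302, a4=21.114, a0=25.434; τ=−ln(0.9819)/25.434=0.001 → t=0.001; u2·a0=0.2067·25.434=5.257; a1+…+a3=4.320 < 5.257 ≤ a1+…+a4=25.434 → R4 fires; D=8 Y=4 Q=5 Z=4
Draw 2: a1=2.160, a2=0.204, a3=1.085, a4=15.640, a0=19.089; τ=−ln(0.1993)/19.089=0.084 → t=0.085; u2·a0=0.7103·19.089=13.559; a1+…+a3=3.449 < 13.559 ≤ a1+…+a4=19.089 → R4 fires; D=7 Y=6 Q=4 Z=5
Draw 3: a1=1.512, a2=0.306, a3=0.868, a4=10.948, a0=13.634; τ=−ln(0.0703)/13.634=0.195 → t=0.280; u2·a0=0.9570·13.634=13.048; a1+…+a3=2.686 < 13.048 ≤ a1+…+a4=13.634 → R4 fires; D=6 Y=8 Q=3 Z=6
Draw 4: a1=0.972, a2=0.408, a3=0.651, a4=7.038, a0=9.069; τ=−ln(0.7376)/9.069=0.034 → t=0.314; u2·a0=0.3423·9.069=3.104; a1+…+a3=2.031 < 3.104 ≤ a1+…+a4=9.069 → R4 fires; D=5 Y=10 Q=2 Z=7
Draw 5: a1=0.540, a2=0.510, a3=0.434, a4=3.910, a0=5.394; τ=−ln(0.5015)/5.394=0.128 → t=0.441; u2·a0=0.3946·5.394=2.128; a1+…+a3=1.484 < 2.128 ≤ a1+…+a4=5.394 → R4 fires; D=4 Y=12 Q=1 Z=8
Draw 6: a1=0.216, a2=0.612, a3=0.217, a4=1.564, a0=2.609; τ=−ln(0.1470)/2.609=0.735 → t=1.176; u2·a0=0.1724·2.609=0.450; a1=0.216 < 0.450 ≤ a1+a2=0.828 → R2 fires; D=4 Y=11 Q=2 Z=8
Draw 7: a1=0.432, a2=0.561, a3=0.434, a4=3.128, a0=4.555; τ=−ln(0.8316)/4.555=0.040 → t=1.217; u2·a0=0.2270·4.555=1.034; a1+a2=0.993 < 1.034 ≤ a1+…+a3=1.427 → R3 fires; D=4 Y=13 Q=1 Z=10
Draw 8: a1=0.216, a2=0.663, a3=0.217, a4=1.564, a0=2.660; τ=−ln(0.8539)/2.660=0.059 → t=1.276; u2·a0=0.8672·2.660=2.307; a1+…+a3=1.096 < 2.307 ≤ a1+…+a4=2.660 → R4 fires; D=3 Y=15 Q=0 Z=11
Draw 9: a1=0.000, a2=0.765, a3=0.000, a4=0.000, a0=0.765; τ=−ln(0.7646)/0.765=0.351 → t=1.627; u2·a0=0.7865·0.765=0.602; a1=0.000 < 0.602 ≤ a1+a2=0.765 → R2 fires; D=3 Y=14 Q=1 Z=11
Draw 10: a1=0.162, a2=0.714, a3=0.217, a4=1.173, a0=2.266; τ=−ln(0.3690)/2.266=0.440 → t=2.067; u2·a0=0.5635·2.266=1.277; a1+…+a3=1.093 < 1.277 ≤ a1+…+a4=2.266 → R4 fires; D=2 Y=16 Q=0 Z=12
Draw 11: a1=0.000, a2=0.816, a3=0.000, a4=0.000, a0=0.816; τ=−ln(0.2517)/0.816=1.691 → t=3.758; u2·a0=0.3189·0.816=0.260; a1=0.000 < 0.260 ≤ a1+a2=0.816 → R2 fires; D=2 Y=15 Q=1 Z=12
Draw 12: a1=0.108, a2=0.765, a3=0.217, a4=0.782, a0=1.872; τ=−ln(0.5409)/1.872=0.328 → t=4.086; u2·a0=0.8224·1.872=1.540; a1+…+a3=1.090 < 1.540 ≤ a1+…+a4=1.872 → R4 fires; D=1 Y=17 Q=0 Z=13
Draw 13: a1=0.000, a2=0.867, a3=0.000, a4=0.000, a0=0.867; τ=−ln(0.0474)/0.867=3.517 → t=7.603 > T=4.49: stop.
Q first becomes ≤ 1 when it reaches 1 at the event at t=0.441.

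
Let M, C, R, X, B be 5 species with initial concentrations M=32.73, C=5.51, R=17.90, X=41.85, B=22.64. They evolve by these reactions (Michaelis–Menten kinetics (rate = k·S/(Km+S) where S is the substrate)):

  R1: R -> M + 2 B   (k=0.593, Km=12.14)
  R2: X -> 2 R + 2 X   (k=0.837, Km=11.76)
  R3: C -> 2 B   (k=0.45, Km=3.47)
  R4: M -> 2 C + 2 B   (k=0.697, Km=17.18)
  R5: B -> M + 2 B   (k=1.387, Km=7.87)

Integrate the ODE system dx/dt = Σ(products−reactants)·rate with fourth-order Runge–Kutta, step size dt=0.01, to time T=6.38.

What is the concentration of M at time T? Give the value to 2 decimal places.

M at T = 39.23

RK4 with dt=0.01: 638 steps to T=6.38. Trajectory (selected grid times):
t=0.00: M=32.73 C=5.51 R=17.90 X=41.85 B=22.64
t=0.71: M=33.40 C=5.96 R=18.58 X=42.31 B=24.93
t=1.42: M=34.08 C=6.41 R=19.25 X=42.78 B=27.27
t=2.13: M=34.78 C=6.86 R=19.92 X=43.25 B=29.64
t=2.84: M=35.50 C=7.31 R=20.60 X=43.71 B=32.05
t=3.54: M=36.22 C=7.76 R=21.26 X=44.18 B=34.45
t=4.25: M=36.96 C=8.21 R=21.93 X=44.65 B=36.91
t=4.96: M=37.71 C=8.66 R=22.60 X=45.12 B=39.40
t=5.67: M=38.47 C=9.11 R=23.27 X=45.59 B=41.92
t=6.38: M=39.23 C=9.57 R=23.93 X=46.06 B=44.46
Read off M at T=6.38: 39.23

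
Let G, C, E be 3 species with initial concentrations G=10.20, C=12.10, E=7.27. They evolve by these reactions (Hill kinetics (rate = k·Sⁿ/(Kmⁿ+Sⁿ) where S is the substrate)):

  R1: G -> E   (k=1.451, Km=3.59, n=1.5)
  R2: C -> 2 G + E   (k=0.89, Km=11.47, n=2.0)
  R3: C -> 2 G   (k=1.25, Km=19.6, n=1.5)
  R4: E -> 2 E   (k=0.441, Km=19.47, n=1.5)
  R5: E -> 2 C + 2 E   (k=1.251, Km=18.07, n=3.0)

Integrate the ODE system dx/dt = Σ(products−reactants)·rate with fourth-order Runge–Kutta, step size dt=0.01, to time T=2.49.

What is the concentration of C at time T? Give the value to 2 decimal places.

RK4 with dt=0.01: 249 steps to T=2.49. Trajectory (selected grid times):
t=0.00: G=10.20 C=12.10 E=7.27
t=0.28: G=10.35 C=11.90 E=7.78
t=0.55: G=10.49 C=11.73 E=8.29
t=0.83: G=10.62 C=11.56 E=8.81
t=1.11: G=10.75 C=11.40 E=9.35
t=1.38: G=10.86 C=11.27 E=9.87
t=1.66: G=10.97 C=11.15 E=10.42
t=1.94: G=11.08 C=11.04 E=10.98
t=2.21: G=11.18 C=10.96 E=11.53
t=2.49: G=11.28 C=10.89 E=12.11
Read off C at T=2.49: 10.89

C at T = 10.89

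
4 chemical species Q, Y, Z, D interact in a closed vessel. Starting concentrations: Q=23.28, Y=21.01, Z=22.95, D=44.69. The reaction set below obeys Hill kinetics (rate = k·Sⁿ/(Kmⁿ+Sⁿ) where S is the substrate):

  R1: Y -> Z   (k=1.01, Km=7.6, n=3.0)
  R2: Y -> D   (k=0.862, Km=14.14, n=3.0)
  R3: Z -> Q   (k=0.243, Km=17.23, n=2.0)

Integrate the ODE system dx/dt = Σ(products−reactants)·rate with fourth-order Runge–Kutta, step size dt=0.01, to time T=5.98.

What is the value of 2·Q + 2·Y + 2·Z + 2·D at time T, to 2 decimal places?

Check how each reaction changes W = 2·Q + 2·Y + 2·Z + 2·D (weight of products minus weight of reactants):
R1: Y -> Z: (2·1) − (2·1) = 2 − 2 = 0
R2: Y -> D: (2·1) − (2·1) = 2 − 2 = 0
R3: Z -> Q: (2·1) − (2·1) = 2 − 2 = 0
Every reaction leaves W unchanged, so W is conserved and no simulation is needed: W(T) = W(0) = 2·23.28 + 2·21.01 + 2·22.95 + 2·44.69 = 223.86

Value at T = 223.86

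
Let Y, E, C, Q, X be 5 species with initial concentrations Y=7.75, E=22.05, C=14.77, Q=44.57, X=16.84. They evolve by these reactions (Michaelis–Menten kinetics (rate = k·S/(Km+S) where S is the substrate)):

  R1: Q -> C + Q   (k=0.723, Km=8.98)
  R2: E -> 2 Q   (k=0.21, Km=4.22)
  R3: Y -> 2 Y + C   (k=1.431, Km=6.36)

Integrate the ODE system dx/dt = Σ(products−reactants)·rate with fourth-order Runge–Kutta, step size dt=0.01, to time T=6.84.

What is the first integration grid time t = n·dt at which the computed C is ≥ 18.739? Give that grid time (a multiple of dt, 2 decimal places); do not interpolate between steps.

RK4 with dt=0.01: 684 steps to T=6.84. Trajectory (selected grid times):
t=0.00: Y=7.75 E=22.05 C=14.77 Q=44.57 X=16.84
t=0.76: Y=8.36 E=21.92 C=15.84 Q=44.84 X=16.84
t=1.52: Y=8.98 E=21.78 C=16.92 Q=45.11 X=16.84
t=2.28: Y=9.63 E=21.65 C=18.02 Q=45.37 X=16.84
t=2.76: Y=10.05 E=21.56 C=18.73 Q=45.54 X=16.84
t=2.77: Y=10.06 E=21.56 C=18.75 Q=45.54 X=16.84
t=3.04: Y=10.29 E=21.52 C=19.15 Q=45.64 X=16.84
t=3.80: Y=10.97 E=21.38 C=20.29 Q=45.91 X=16.84
t=4.56: Y=11.67 E=21.25 C=21.44 Q=46.17 X=16.84
t=5.32: Y=12.38 E=21.12 C=22.61 Q=46.44 X=16.84
t=6.08: Y=13.11 E=20.98 C=23.80 Q=46.70 X=16.84
t=6.84: Y=13.85 E=20.85 C=25.00 Q=46.97 X=16.84
C(2.76)=18.732 < 18.739 but C(2.77)=18.747 ≥ 18.739, so the first grid time is t=2.77.

Threshold first reached at t = 2.77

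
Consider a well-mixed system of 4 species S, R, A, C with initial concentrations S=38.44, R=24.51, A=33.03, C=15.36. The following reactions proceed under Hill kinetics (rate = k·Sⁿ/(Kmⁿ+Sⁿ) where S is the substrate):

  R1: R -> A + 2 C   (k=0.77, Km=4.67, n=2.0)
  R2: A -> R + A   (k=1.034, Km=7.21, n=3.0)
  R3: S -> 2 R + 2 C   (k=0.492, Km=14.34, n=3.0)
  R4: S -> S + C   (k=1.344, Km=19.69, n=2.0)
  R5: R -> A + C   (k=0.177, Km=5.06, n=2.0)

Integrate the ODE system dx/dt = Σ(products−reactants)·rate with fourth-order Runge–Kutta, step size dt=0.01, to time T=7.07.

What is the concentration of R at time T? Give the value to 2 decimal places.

RK4 with dt=0.01: 707 steps to T=7.07. Trajectory (selected grid times):
t=0.00: S=38.44 R=24.51 A=33.03 C=15.36
t=0.79: S=38.07 R=25.34 A=33.75 C=18.25
t=1.57: S=37.71 R=26.15 A=34.47 C=21.10
t=2.36: S=37.34 R=26.97 A=35.19 C=23.98
t=3.14: S=36.98 R=27.78 A=35.91 C=26.83
t=3.93: S=36.61 R=28.59 A=36.64 C=29.70
t=4.71: S=36.25 R=29.40 A=37.36 C=32.54
t=5.50: S=35.88 R=30.21 A=38.08 C=35.42
t=6.28: S=35.52 R=31.01 A=38.81 C=38.25
t=7.07: S=35.16 R=31.82 A=39.54 C=41.11
Read off R at T=7.07: 31.82

R at T = 31.82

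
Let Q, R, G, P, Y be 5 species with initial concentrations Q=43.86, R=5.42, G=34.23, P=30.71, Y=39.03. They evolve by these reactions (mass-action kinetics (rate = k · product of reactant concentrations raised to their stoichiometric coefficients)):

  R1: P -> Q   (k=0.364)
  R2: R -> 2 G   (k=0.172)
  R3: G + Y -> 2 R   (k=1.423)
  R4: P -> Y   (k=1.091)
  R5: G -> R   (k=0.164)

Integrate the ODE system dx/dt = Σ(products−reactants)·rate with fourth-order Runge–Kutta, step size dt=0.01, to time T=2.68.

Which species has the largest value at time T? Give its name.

Dominant species at T: R

RK4 with dt=0.01: 268 steps to T=2.68. Trajectory (selected grid times):
t=0.00: Q=43.86 R=5.42 G=34.23 P=30.71 Y=39.03
t=0.30: Q=46.58 R=79.63 G=2.24 P=19.85 Y=8.46
t=0.60: Q=48.33 R=91.06 G=3.07 P=12.83 Y=5.86
t=0.89: Q=49.44 R=99.99 G=5.68 P=8.41 Y=2.42
t=1.19: Q=50.18 R=103.39 G=11.68 P=5.44 Y=0.52
t=1.49: Q=50.66 R=102.45 G=19.75 P=3.51 Y=0.15
t=1.79: Q=50.97 R=100.43 G=28.02 P=2.27 Y=0.07
t=2.08: Q=51.17 R=98.23 G=35.80 P=1.49 Y=0.03
t=2.38: Q=51.30 R=95.99 G=43.45 P=0.96 Y=0.02
t=2.68: Q=51.39 R=93.94 G=50.67 P=0.62 Y=0.01
At T=2.68: Q=51.39 R=93.94 G=50.67 P=0.62 Y=0.01; the largest is R.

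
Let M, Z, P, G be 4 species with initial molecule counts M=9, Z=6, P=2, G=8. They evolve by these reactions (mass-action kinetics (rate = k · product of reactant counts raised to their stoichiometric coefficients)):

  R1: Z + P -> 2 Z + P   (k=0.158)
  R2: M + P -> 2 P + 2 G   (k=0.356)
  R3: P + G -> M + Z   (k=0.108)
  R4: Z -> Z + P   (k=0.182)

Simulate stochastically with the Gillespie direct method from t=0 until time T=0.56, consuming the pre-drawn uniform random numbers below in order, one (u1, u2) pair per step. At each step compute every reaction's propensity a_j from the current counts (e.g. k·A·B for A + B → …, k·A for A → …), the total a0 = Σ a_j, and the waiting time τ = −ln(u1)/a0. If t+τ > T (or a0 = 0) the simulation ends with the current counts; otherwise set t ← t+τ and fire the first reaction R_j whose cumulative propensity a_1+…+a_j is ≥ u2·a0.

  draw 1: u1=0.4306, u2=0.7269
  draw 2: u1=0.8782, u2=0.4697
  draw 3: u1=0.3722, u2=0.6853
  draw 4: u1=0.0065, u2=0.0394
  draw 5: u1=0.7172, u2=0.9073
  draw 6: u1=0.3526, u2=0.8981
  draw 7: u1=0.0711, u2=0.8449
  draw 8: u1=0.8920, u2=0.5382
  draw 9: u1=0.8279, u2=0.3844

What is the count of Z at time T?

Z at T = 10

t=0.000: M=9 Z=6 P=2 G=8
Draw 1: a1=1.896, a2=6.408, a3=1.728, a4=1.092, a0=11.124; τ=−ln(0.4306)/11.124=0.076 → t=0.076; u2·a0=0.7269·11.124=8.086; a1=1.896 < 8.086 ≤ a1+a2=8.304 → R2 fires; M=8 Z=6 P=3 G=10
Draw 2: a1=2.844, a2=8.544, a3=3.240, a4=1.092, a0=15.720; τ=−ln(0.8782)/15.720=0.008 → t=0.084; u2·a0=0.4697·15.720=7.384; a1=2.844 < 7.384 ≤ a1+a2=11.388 → R2 fires; M=7 Z=6 P=4 G=12
Draw 3: a1=3.792, a2=9.968, a3=5.184, a4=1.092, a0=20.036; τ=−ln(0.3722)/20.036=0.049 → t=0.133; u2·a0=0.6853·20.036=13.731; a1=3.792 < 13.731 ≤ a1+a2=13.760 → R2 fires; M=6 Z=6 P=5 G=14
Draw 4: a1=4.740, a2=10.680, a3=7.560, a4=1.092, a0=24.072; τ=−ln(0.0065)/24.072=0.209 → t=0.343; u2·a0=0.0394·24.072=0.948 ≤ a1=4.740 → R1 fires; M=6 Z=7 P=5 G=14
Draw 5: a1=5.530, a2=10.680, a3=7.560, a4=1.274, a0=25.044; τ=−ln(0.7172)/25.044=0.013 → t=0.356; u2·a0=0.9073·25.044=22.722; a1+a2=16.210 < 22.722 ≤ a1+…+a3=23.770 → R3 fires; M=7 Z=8 P=4 G=13
Draw 6: a1=5.056, a2=9.968, a3=5.616, a4=1.456, a0=22.096; τ=−ln(0.3526)/22.096=0.047 → t=0.403; u2·a0=0.8981·22.096=19.844; a1+a2=15.024 < 19.844 ≤ a1+…+a3=20.640 → R3 fires; M=8 Z=9 P=3 G=12
Draw 7: a1=4.266, a2=8.544, a3=3.888, a4=1.638, a0=18.336; τ=−ln(0.0711)/18.336=0.144 → t=0.547; u2·a0=0.8449·18.336=15.492; a1+a2=12.810 < 15.492 ≤ a1+…+a3=16.698 → R3 fires; M=9 Z=10 P=2 G=11
Draw 8: a1=3.160, a2=6.408, a3=2.376, a4=1.820, a0=13.764; τ=−ln(0.8920)/13.764=0.008 → t=0.555; u2·a0=0.5382·13.764=7.408; a1=3.160 < 7.408 ≤ a1+a2=9.568 → R2 fires; M=8 Z=10 P=3 G=13
Draw 9: a1=4.740, a2=8.544, a3=4.212, a4=1.820, a0=19.316; τ=−ln(0.8279)/19.316=0.010 → t=0.565 > T=0.56: stop.
Read off Z at T=0.56: 10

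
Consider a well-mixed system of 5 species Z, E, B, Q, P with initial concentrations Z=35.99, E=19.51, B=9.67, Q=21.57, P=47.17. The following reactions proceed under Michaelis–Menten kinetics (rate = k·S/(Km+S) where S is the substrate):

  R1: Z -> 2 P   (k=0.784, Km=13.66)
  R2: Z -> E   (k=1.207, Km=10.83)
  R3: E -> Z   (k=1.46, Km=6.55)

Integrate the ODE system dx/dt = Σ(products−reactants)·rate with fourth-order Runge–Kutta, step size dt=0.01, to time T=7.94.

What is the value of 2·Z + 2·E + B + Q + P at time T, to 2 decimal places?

Value at T = 189.41

Check how each reaction changes W = 2·Z + 2·E + B + Q + P (weight of products minus weight of reactants):
R1: Z -> 2 P: (1·2) − (2·1) = 2 − 2 = 0
R2: Z -> E: (2·1) − (2·1) = 2 − 2 = 0
R3: E -> Z: (2·1) − (2·1) = 2 − 2 = 0
Every reaction leaves W unchanged, so W is conserved and no simulation is needed: W(T) = W(0) = 2·35.99 + 2·19.51 + 9.67 + 21.57 + 47.17 = 189.41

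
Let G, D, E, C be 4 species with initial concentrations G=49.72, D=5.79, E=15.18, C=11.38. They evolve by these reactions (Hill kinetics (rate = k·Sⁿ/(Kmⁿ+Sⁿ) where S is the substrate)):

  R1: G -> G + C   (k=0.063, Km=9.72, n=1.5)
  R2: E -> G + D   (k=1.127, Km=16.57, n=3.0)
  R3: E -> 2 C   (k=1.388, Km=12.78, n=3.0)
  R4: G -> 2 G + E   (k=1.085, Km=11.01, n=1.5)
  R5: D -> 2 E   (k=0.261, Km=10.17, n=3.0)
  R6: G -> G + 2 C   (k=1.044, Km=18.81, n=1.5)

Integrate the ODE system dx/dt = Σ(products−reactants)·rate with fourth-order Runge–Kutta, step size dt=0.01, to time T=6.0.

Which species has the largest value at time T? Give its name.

RK4 with dt=0.01: 600 steps to T=6.0. Trajectory (selected grid times):
t=0.00: G=49.72 D=5.79 E=15.18 C=11.38
t=0.67: G=50.70 D=6.09 E=14.99 C=13.71
t=1.33: G=51.67 D=6.37 E=14.83 C=16.00
t=2.00: G=52.64 D=6.64 E=14.69 C=18.32
t=2.67: G=53.62 D=6.91 E=14.57 C=20.63
t=3.33: G=54.57 D=7.17 E=14.47 C=22.90
t=4.00: G=55.54 D=7.42 E=14.38 C=25.20
t=4.67: G=56.50 D=7.67 E=14.31 C=27.50
t=5.33: G=57.45 D=7.90 E=14.25 C=29.77
t=6.00: G=58.42 D=8.14 E=14.21 C=32.07
At T=6.0: G=58.42 D=8.14 E=14.21 C=32.07; the largest is G.

Dominant species at T: G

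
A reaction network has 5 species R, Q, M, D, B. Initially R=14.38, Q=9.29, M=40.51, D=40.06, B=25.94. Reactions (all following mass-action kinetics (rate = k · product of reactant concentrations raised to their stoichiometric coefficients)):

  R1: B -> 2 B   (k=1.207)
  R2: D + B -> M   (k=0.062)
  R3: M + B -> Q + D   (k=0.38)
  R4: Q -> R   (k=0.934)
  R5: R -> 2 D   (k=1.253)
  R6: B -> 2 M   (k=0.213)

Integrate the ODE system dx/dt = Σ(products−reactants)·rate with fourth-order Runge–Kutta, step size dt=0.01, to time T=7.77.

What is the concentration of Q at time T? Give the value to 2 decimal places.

Q at T = 0.02

RK4 with dt=0.01: 777 steps to T=7.77. Trajectory (selected grid times):
t=0.00: R=14.38 Q=9.29 M=40.51 D=40.06 B=25.94
t=0.86: R=14.62 Q=14.62 M=25.22 D=88.78 B=0.00
t=1.73: R=9.52 Q=6.49 M=25.22 D=115.25 B=0.00
t=2.59: R=5.28 Q=2.91 M=25.22 D=130.90 B=0.00
t=3.45: R=2.71 Q=1.30 M=25.22 D=139.24 B=0.00
t=4.32: R=1.32 Q=0.58 M=25.22 D=143.47 B=0.00
t=5.18: R=0.63 Q=0.26 M=25.22 D=145.49 B=0.00
t=6.04: R=0.30 Q=0.12 M=25.22 D=146.45 B=0.00
t=6.91: R=0.14 Q=0.05 M=25.22 D=146.90 B=0.00
t=7.77: R=0.06 Q=0.02 M=25.22 D=147.10 B=0.00
Read off Q at T=7.77: 0.02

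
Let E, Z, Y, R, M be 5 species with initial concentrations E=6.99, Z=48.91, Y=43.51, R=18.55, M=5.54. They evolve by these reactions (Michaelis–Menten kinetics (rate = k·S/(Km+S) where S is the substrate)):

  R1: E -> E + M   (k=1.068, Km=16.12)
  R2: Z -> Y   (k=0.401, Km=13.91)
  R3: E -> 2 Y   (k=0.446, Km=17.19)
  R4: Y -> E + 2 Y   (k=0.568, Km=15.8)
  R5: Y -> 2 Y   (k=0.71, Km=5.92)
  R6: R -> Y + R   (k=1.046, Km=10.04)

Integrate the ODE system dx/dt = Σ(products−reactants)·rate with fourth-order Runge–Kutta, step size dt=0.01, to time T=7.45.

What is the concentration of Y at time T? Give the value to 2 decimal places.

Y at T = 60.99

RK4 with dt=0.01: 745 steps to T=7.45. Trajectory (selected grid times):
t=0.00: E=6.99 Z=48.91 Y=43.51 R=18.55 M=5.54
t=0.83: E=7.23 Z=48.65 Y=45.42 R=18.55 M=5.81
t=1.66: E=7.47 Z=48.39 Y=47.33 R=18.55 M=6.09
t=2.48: E=7.71 Z=48.14 Y=49.24 R=18.55 M=6.37
t=3.31: E=7.95 Z=47.88 Y=51.18 R=18.55 M=6.66
t=4.14: E=8.20 Z=47.62 Y=53.13 R=18.55 M=6.95
t=4.97: E=8.44 Z=47.36 Y=55.09 R=18.55 M=7.26
t=5.79: E=8.68 Z=47.11 Y=57.03 R=18.55 M=7.56
t=6.62: E=8.93 Z=46.85 Y=59.01 R=18.55 M=7.87
t=7.45: E=9.17 Z=46.60 Y=60.99 R=18.55 M=8.19
Read off Y at T=7.45: 60.99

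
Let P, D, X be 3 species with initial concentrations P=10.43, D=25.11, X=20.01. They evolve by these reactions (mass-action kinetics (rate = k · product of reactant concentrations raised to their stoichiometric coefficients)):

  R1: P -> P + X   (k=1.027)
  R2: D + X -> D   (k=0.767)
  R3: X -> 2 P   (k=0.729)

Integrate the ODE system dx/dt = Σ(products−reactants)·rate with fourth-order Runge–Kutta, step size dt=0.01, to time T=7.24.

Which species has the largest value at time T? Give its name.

Dominant species at T: D

RK4 with dt=0.01: 724 steps to T=7.24. Trajectory (selected grid times):
t=0.00: P=10.43 D=25.11 X=20.01
t=0.80: P=12.57 D=25.11 X=0.64
t=1.61: P=13.35 D=25.11 X=0.68
t=2.41: P=14.17 D=25.11 X=0.73
t=3.22: P=15.06 D=25.11 X=0.77
t=4.02: P=15.98 D=25.11 X=0.82
t=4.83: P=16.98 D=25.11 X=0.87
t=5.63: P=18.02 D=25.11 X=0.92
t=6.44: P=19.15 D=25.11 X=0.98
t=7.24: P=20.32 D=25.11 X=1.04
At T=7.24: P=20.32 D=25.11 X=1.04; the largest is D.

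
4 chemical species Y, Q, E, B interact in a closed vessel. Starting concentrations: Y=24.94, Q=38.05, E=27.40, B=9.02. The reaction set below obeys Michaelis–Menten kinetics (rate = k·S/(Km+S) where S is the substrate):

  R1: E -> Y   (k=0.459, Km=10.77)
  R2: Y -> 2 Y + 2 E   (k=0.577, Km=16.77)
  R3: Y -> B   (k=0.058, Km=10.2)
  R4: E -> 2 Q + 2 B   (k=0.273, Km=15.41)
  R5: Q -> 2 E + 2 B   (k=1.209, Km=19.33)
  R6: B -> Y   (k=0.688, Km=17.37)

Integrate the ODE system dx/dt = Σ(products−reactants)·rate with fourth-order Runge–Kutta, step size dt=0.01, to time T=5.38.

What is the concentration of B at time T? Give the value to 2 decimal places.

B at T = 18.15

RK4 with dt=0.01: 538 steps to T=5.38. Trajectory (selected grid times):
t=0.00: Y=24.94 Q=38.05 E=27.40 B=9.02
t=0.60: Y=25.47 Q=37.78 E=28.47 B=10.07
t=1.20: Y=26.01 Q=37.52 E=29.54 B=11.11
t=1.79: Y=26.56 Q=37.26 E=30.59 B=12.13
t=2.39: Y=27.12 Q=37.00 E=31.66 B=13.15
t=2.99: Y=27.70 Q=36.75 E=32.72 B=14.17
t=3.59: Y=28.29 Q=36.49 E=33.79 B=15.18
t=4.18: Y=28.88 Q=36.25 E=34.83 B=16.16
t=4.78: Y=29.48 Q=36.01 E=35.89 B=17.16
t=5.38: Y=30.10 Q=35.77 E=36.95 B=18.15
Read off B at T=5.38: 18.15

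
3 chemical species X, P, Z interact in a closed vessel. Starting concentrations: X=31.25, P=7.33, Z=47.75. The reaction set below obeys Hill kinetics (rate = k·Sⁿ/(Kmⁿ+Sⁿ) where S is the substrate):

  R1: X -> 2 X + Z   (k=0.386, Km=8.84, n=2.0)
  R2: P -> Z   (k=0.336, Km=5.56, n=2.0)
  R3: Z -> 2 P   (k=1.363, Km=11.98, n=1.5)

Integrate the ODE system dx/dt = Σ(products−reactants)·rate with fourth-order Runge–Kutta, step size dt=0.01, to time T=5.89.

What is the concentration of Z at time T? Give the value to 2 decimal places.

RK4 with dt=0.01: 589 steps to T=5.89. Trajectory (selected grid times):
t=0.00: X=31.25 P=7.33 Z=47.75
t=0.65: X=31.48 P=8.76 Z=47.34
t=1.31: X=31.72 P=10.19 Z=46.95
t=1.96: X=31.95 P=11.58 Z=46.57
t=2.62: X=32.19 P=12.99 Z=46.19
t=3.27: X=32.42 P=14.36 Z=45.83
t=3.93: X=32.66 P=15.75 Z=45.47
t=4.58: X=32.89 P=17.12 Z=45.12
t=5.24: X=33.13 P=18.50 Z=44.77
t=5.89: X=33.37 P=19.85 Z=44.43
Read off Z at T=5.89: 44.43

Z at T = 44.43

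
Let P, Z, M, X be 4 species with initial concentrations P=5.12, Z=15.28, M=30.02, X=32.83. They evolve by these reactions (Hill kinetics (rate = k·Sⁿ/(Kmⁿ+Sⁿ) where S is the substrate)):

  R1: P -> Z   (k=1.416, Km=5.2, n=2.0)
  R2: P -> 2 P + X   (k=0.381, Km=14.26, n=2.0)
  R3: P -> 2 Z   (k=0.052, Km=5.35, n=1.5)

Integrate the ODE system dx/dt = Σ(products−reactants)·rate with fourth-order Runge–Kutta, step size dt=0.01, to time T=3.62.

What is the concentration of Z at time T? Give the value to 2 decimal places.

RK4 with dt=0.01: 362 steps to T=3.62. Trajectory (selected grid times):
t=0.00: P=5.12 Z=15.28 M=30.02 X=32.83
t=0.40: P=4.86 Z=15.57 M=30.02 X=32.85
t=0.80: P=4.60 Z=15.85 M=30.02 X=32.86
t=1.21: P=4.36 Z=16.11 M=30.02 X=32.88
t=1.61: P=4.14 Z=16.36 M=30.02 X=32.89
t=2.01: P=3.93 Z=16.59 M=30.02 X=32.90
t=2.41: P=3.73 Z=16.80 M=30.02 X=32.91
t=2.82: P=3.54 Z=17.01 M=30.02 X=32.92
t=3.22: P=3.37 Z=17.19 M=30.02 X=32.93
t=3.62: P=3.21 Z=17.37 M=30.02 X=32.94
Read off Z at T=3.62: 17.37

Z at T = 17.37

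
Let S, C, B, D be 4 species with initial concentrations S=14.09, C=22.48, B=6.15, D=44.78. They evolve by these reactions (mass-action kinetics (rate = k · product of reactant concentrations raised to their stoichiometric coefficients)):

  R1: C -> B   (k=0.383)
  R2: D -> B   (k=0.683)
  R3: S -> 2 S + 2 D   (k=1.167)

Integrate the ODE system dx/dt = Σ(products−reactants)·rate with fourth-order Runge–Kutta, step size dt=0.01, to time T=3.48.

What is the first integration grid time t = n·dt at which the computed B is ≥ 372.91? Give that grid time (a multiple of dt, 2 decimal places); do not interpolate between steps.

RK4 with dt=0.01: 348 steps to T=3.48. Trajectory (selected grid times):
t=0.00: S=14.09 C=22.48 B=6.15 D=44.78
t=0.39: S=22.21 C=19.36 B=21.58 D=48.71
t=0.77: S=34.61 C=16.74 B=38.08 D=59.62
t=1.16: S=54.55 C=14.42 B=58.87 D=81.05
t=1.55: S=86.00 C=12.42 B=86.94 D=117.86
t=1.93: S=133.99 C=10.73 B=126.21 D=176.27
t=2.32: S=211.22 C=9.24 B=186.41 D=272.02
t=2.71: S=332.96 C=7.96 B=278.88 D=424.32
t=2.98: S=456.29 C=7.18 B=371.44 D=579.19
t=2.99: S=461.64 C=7.15 B=375.44 D=585.92
t=3.09: S=518.79 C=6.88 B=418.14 D=657.79
t=3.48: S=817.81 C=5.93 B=640.64 D=1034.27
B(2.98)=371.436 < 372.91 but B(2.99)=375.442 ≥ 372.91, so the first grid time is t=2.99.

Threshold first reached at t = 2.99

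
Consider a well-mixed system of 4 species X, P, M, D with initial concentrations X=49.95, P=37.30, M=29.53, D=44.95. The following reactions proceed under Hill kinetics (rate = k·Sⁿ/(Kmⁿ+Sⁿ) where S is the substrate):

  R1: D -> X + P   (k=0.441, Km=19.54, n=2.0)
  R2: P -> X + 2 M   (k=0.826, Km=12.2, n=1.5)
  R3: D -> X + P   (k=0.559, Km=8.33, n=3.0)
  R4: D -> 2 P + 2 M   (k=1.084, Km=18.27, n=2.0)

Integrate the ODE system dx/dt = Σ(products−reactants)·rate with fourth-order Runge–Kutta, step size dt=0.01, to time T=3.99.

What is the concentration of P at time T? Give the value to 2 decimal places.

P at T = 45.34

RK4 with dt=0.01: 399 steps to T=3.99. Trajectory (selected grid times):
t=0.00: X=49.95 P=37.30 M=29.53 D=44.95
t=0.44: X=50.66 P=38.22 M=30.96 D=44.13
t=0.89: X=51.40 P=39.15 M=32.42 D=43.30
t=1.33: X=52.11 P=40.05 M=33.85 D=42.50
t=1.77: X=52.83 P=40.94 M=35.28 D=41.69
t=2.22: X=53.56 P=41.85 M=36.73 D=40.87
t=2.66: X=54.27 P=42.73 M=38.16 D=40.07
t=3.10: X=54.99 P=43.60 M=39.57 D=39.28
t=3.55: X=55.72 P=44.48 M=41.02 D=38.47
t=3.99: X=56.44 P=45.34 M=42.43 D=37.69
Read off P at T=3.99: 45.34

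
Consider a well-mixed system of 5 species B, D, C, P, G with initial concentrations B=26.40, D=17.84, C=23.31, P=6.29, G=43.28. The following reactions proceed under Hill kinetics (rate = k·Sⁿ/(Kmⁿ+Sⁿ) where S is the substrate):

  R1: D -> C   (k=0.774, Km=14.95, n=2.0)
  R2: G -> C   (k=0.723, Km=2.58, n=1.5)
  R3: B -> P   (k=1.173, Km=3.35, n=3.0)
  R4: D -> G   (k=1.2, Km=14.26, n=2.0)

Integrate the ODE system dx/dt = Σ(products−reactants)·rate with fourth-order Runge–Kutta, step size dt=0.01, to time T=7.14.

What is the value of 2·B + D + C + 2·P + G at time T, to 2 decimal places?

Value at T = 149.81

Check how each reaction changes W = 2·B + D + C + 2·P + G (weight of products minus weight of reactants):
R1: D -> C: (1·1) − (1·1) = 1 − 1 = 0
R2: G -> C: (1·1) − (1·1) = 1 − 1 = 0
R3: B -> P: (2·1) − (2·1) = 2 − 2 = 0
R4: D -> G: (1·1) − (1·1) = 1 − 1 = 0
Every reaction leaves W unchanged, so W is conserved and no simulation is needed: W(T) = W(0) = 2·26.40 + 17.84 + 23.31 + 2·6.29 + 43.28 = 149.81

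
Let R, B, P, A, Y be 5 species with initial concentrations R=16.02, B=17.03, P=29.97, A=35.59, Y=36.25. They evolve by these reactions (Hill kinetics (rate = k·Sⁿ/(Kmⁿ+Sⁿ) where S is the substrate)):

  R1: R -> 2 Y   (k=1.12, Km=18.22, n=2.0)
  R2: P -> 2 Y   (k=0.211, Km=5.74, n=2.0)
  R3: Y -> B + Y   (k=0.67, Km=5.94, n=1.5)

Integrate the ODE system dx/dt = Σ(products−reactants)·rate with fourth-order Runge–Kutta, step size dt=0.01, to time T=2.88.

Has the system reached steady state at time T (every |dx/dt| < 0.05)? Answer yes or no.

RK4 with dt=0.01: 288 steps to T=2.88. Trajectory (selected grid times):
t=0.00: R=16.02 B=17.03 P=29.97 A=35.59 Y=36.25
t=0.32: R=15.86 B=17.23 P=29.90 A=35.59 Y=36.69
t=0.64: R=15.71 B=17.43 P=29.84 A=35.59 Y=37.13
t=0.96: R=15.56 B=17.63 P=29.77 A=35.59 Y=37.56
t=1.28: R=15.41 B=17.84 P=29.71 A=35.59 Y=37.99
t=1.60: R=15.26 B=18.04 P=29.64 A=35.59 Y=38.42
t=1.92: R=15.11 B=18.24 P=29.58 A=35.59 Y=38.85
t=2.24: R=14.97 B=18.44 P=29.51 A=35.59 Y=39.27
t=2.56: R=14.82 B=18.65 P=29.45 A=35.59 Y=39.68
t=2.88: R=14.68 B=18.85 P=29.38 A=35.59 Y=40.10
Rates at T: R1=0.4410, R2=0.2032, R3=0.6339
dx/dt at T (Σ net stoichiometry × rate): R=-0.4410, B=+0.6339, P=-0.2032, A=+0.0000, Y=+1.2884
Largest |dx/dt| is |+1.2884| (Y) ≥ 0.05 → not steady.

Steady state at T: no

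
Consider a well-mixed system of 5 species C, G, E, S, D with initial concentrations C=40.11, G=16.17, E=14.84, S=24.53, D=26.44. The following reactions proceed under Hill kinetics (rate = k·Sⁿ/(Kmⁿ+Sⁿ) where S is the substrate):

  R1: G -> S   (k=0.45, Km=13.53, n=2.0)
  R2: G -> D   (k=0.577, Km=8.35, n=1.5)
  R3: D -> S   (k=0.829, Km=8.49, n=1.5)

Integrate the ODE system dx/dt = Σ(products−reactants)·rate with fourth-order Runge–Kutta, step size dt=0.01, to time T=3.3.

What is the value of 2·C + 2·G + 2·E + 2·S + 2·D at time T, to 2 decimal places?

Value at T = 244.18

Check how each reaction changes W = 2·C + 2·G + 2·E + 2·S + 2·D (weight of products minus weight of reactants):
R1: G -> S: (2·1) − (2·1) = 2 − 2 = 0
R2: G -> D: (2·1) − (2·1) = 2 − 2 = 0
R3: D -> S: (2·1) − (2·1) = 2 − 2 = 0
Every reaction leaves W unchanged, so W is conserved and no simulation is needed: W(T) = W(0) = 2·40.11 + 2·16.17 + 2·14.84 + 2·24.53 + 2·26.44 = 244.18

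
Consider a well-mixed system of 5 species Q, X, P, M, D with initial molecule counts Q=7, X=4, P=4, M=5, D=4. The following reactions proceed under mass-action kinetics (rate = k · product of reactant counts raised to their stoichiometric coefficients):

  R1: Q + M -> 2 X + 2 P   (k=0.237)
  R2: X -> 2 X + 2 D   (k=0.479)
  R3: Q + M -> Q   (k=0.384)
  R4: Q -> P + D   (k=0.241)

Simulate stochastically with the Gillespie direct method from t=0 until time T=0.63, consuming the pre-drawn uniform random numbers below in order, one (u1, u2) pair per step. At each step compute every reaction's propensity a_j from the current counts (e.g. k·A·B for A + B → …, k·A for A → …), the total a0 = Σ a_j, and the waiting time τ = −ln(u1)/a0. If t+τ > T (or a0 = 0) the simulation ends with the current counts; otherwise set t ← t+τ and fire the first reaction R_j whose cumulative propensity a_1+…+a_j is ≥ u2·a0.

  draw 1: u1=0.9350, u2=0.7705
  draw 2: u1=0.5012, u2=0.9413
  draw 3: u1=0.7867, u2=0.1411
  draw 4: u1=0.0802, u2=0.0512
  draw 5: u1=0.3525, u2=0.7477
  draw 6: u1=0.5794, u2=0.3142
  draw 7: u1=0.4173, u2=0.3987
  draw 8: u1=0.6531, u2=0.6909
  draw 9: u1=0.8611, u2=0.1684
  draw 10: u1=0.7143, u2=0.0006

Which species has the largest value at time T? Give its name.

t=0.000: Q=7 X=4 P=4 M=5 D=4
Draw 1: a1=8.295, a2=1.916, a3=13.440, a4=1.687, a0=25.338; τ=−ln(0.9350)/25.338=0.003 → t=0.003; u2·a0=0.7705·25.338=19.523; a1+a2=10.211 < 19.523 ≤ a1+…+a3=23.651 → R3 fires; Q=7 X=4 P=4 M=4 D=4
Draw 2: a1=6.636, a2=1.916, a3=10.752, a4=1.687, a0=20.991; τ=−ln(0.5012)/20.991=0.033 → t=0.036; u2·a0=0.9413·20.991=19.759; a1+…+a3=19.304 < 19.759 ≤ a1+…+a4=20.991 → R4 fires; Q=6 X=4 P=5 M=4 D=5
Draw 3: a1=5.688, a2=1.916, a3=9.216, a4=1.446, a0=18.266; τ=−ln(0.7867)/18.266=0.013 → t=0.049; u2·a0=0.1411·18.266=2.577 ≤ a1=5.688 → R1 fires; Q=5 X=6 P=7 M=3 D=5
Draw 4: a1=3.555, a2=2.874, a3=5.760, a4=1.205, a0=13.394; τ=−ln(0.0802)/13.394=0.188 → t=0.237; u2·a0=0.0512·13.394=0.686 ≤ a1=3.555 → R1 fires; Q=4 X=8 P=9 M=2 D=5
Draw 5: a1=1.896, a2=3.832, a3=3.072, a4=0.964, a0=9.764; τ=−ln(0.3525)/9.764=0.107 → t=0.344; u2·a0=0.7477·9.764=7.301; a1+a2=5.728 < 7.301 ≤ a1+…+a3=8.800 → R3 fires; Q=4 X=8 P=9 M=1 D=5
Draw 6: a1=0.948, a2=3.832, a3=1.536, a4=0.964, a0=7.280; τ=−ln(0.5794)/7.280=0.075 → t=0.419; u2·a0=0.3142·7.280=2.287; a1=0.948 < 2.287 ≤ a1+a2=4.780 → R2 fires; Q=4 X=9 P=9 M=1 D=7
Draw 7: a1=0.948, a2=4.311, a3=1.536, a4=0.964, a0=7.759; τ=−ln(0.4173)/7.759=0.113 → t=0.531; u2·a0=0.3987·7.759=3.094; a1=0.948 < 3.094 ≤ a1+a2=5.259 → R2 fires; Q=4 X=10 P=9 M=1 D=9
Draw 8: a1=0.948, a2=4.790, a3=1.536, a4=0.964, a0=8.238; τ=−ln(0.6531)/8.238=0.052 → t=0.583; u2·a0=0.6909·8.238=5.692; a1=0.948 < 5.692 ≤ a1+a2=5.738 → R2 fires; Q=4 X=11 P=9 M=1 D=11
Draw 9: a1=0.948, a2=5.269, a3=1.536, a4=0.964, a0=8.717; τ=−ln(0.8611)/8.717=0.017 → t=0.600; u2·a0=0.1684·8.717=1.468; a1=0.948 < 1.468 ≤ a1+a2=6.217 → R2 fires; Q=4 X=12 P=9 M=1 D=13
Draw 10: a1=0.948, a2=5.748, a3=1.536, a4=0.964, a0=9.196; τ=−ln(0.7143)/9.196=0.037 → t=0.637 > T=0.63: stop.
At T=0.63: Q=4 X=12 P=9 M=1 D=13; the largest is D.

Dominant species at T: D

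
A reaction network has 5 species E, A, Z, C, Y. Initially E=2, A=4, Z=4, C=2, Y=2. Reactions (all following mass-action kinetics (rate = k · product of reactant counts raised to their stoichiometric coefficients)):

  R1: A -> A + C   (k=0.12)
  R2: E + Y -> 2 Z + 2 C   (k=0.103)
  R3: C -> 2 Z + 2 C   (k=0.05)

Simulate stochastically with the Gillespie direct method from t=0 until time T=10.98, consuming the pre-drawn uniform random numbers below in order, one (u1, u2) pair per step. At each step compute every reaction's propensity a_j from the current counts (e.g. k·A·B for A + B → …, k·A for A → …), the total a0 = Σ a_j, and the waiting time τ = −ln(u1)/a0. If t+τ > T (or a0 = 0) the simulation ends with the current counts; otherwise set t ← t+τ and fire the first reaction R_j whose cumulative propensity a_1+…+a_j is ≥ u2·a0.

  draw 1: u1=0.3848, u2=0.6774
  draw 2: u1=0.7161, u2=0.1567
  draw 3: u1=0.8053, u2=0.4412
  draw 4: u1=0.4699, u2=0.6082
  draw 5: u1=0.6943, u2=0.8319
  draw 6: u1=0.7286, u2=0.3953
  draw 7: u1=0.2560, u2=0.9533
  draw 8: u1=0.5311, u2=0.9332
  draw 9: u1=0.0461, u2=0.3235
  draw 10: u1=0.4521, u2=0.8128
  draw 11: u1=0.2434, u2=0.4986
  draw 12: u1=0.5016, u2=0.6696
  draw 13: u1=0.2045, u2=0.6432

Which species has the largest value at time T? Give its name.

Dominant species at T: Z

t=0.000: E=2 A=4 Z=4 C=2 Y=2
Draw 1: a1=0.480, a2=0.412, a3=0.100, a0=0.992; τ=−ln(0.3848)/0.992=0.963 → t=0.963; u2·a0=0.6774·0.992=0.672; a1=0.480 < 0.672 ≤ a1+a2=0.892 → R2 fires; E=1 A=4 Z=6 C=4 Y=1
Draw 2: a1=0.480, a2=0.103, a3=0.200, a0=0.783; τ=−ln(0.7161)/0.783=0.426 → t=1.389; u2·a0=0.1567·0.783=0.123 ≤ a1=0.480 → R1 fires; E=1 A=4 Z=6 C=5 Y=1
Draw 3: a1=0.480, a2=0.103, a3=0.250, a0=0.833; τ=−ln(0.8053)/0.833=0.260 → t=1.649; u2·a0=0.4412·0.833=0.368 ≤ a1=0.480 → R1 fires; E=1 A=4 Z=6 C=6 Y=1
Draw 4: a1=0.480, a2=0.103, a3=0.300, a0=0.883; τ=−ln(0.4699)/0.883=0.855 → t=2.504; u2·a0=0.6082·0.883=0.537; a1=0.480 < 0.537 ≤ a1+a2=0.583 → R2 fires; E=0 A=4 Z=8 C=8 Y=0
Draw 5: a1=0.480, a2=0.000, a3=0.400, a0=0.880; τ=−ln(0.6943)/0.880=0.415 → t=2.919; u2·a0=0.8319·0.880=0.732; a1+a2=0.480 < 0.732 ≤ a1+…+a3=0.880 → R3 fires; E=0 A=4 Z=10 C=9 Y=0
Draw 6: a1=0.480, a2=0.000, a3=0.450, a0=0.930; τ=−ln(0.7286)/0.930=0.340 → t=3.260; u2·a0=0.3953·0.930=0.368 ≤ a1=0.480 → R1 fires; E=0 A=4 Z=10 C=10 Y=0
Draw 7: a1=0.480, a2=0.000, a3=0.500, a0=0.980; τ=−ln(0.2560)/0.980=1.390 → t=4.650; u2·a0=0.9533·0.980=0.934; a1+a2=0.480 < 0.934 ≤ a1+…+a3=0.980 → R3 fires; E=0 A=4 Z=12 C=11 Y=0
Draw 8: a1=0.480, a2=0.000, a3=0.550, a0=1.030; τ=−ln(0.5311)/1.030=0.614 → t=5.264; u2·a0=0.9332·1.030=0.961; a1+a2=0.480 < 0.961 ≤ a1+…+a3=1.030 → R3 fires; E=0 A=4 Z=14 C=12 Y=0
Draw 9: a1=0.480, a2=0.000, a3=0.600, a0=1.080; τ=−ln(0.0461)/1.080=2.849 → t=8.113; u2·a0=0.3235·1.080=0.349 ≤ a1=0.480 → R1 fires; E=0 A=4 Z=14 C=13 Y=0
Draw 10: a1=0.480, a2=0.000, a3=0.650, a0=1.130; τ=−ln(0.4521)/1.130=0.703 → t=8.816; u2·a0=0.8128·1.130=0.918; a1+a2=0.480 < 0.918 ≤ a1+…+a3=1.130 → R3 fires; E=0 A=4 Z=16 C=14 Y=0
Draw 11: a1=0.480, a2=0.000, a3=0.700, a0=1.180; τ=−ln(0.2434)/1.180=1.197 → t=10.013; u2·a0=0.4986·1.180=0.588; a1+a2=0.480 < 0.588 ≤ a1+…+a3=1.180 → R3 fires; E=0 A=4 Z=18 C=15 Y=0
Draw 12: a1=0.480, a2=0.000, a3=0.750, a0=1.230; τ=−ln(0.5016)/1.230=0.561 → t=10.574; u2·a0=0.6696·1.230=0.824; a1+a2=0.480 < 0.824 ≤ a1+…+a3=1.230 → R3 fires; E=0 A=4 Z=20 C=16 Y=0
Draw 13: a1=0.480, a2=0.000, a3=0.800, a0=1.280; τ=−ln(0.2045)/1.280=1.240 → t=11.814 > T=10.98: stop.
At T=10.98: E=0 A=4 Z=20 C=16 Y=0; the largest is Z.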